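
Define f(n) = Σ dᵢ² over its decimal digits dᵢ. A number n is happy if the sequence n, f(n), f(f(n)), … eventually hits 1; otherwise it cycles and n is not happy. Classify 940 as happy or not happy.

940 → 9² + 4² + 0² = 81 + 16 + 0 = 97
97 → 9² + 7² = 81 + 49 = 130
130 → 1² + 3² + 0² = 1 + 9 + 0 = 10
10 → 1² + 0² = 1 + 0 = 1  — reached 1.

happy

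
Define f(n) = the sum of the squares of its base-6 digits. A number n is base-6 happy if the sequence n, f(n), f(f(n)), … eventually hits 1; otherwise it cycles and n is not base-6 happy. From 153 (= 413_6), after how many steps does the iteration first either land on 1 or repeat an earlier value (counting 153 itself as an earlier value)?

9

153 = (4,1,3)_6 → 4² + 1² + 3² = 16 + 1 + 9 = 26
26 = (4,2)_6 → 4² + 2² = 16 + 4 = 20
20 = (3,2)_6 → 3² + 2² = 9 + 4 = 13
13 = (2,1)_6 → 2² + 1² = 4 + 1 = 5
5 = (5)_6 → 5² = 25
25 = (4,1)_6 → 4² + 1² = 16 + 1 = 17
17 = (2,5)_6 → 2² + 5² = 4 + 25 = 29
29 = (4,5)_6 → 4² + 5² = 16 + 25 = 41
41 = (1,0,5)_6 → 1² + 0² + 5² = 1 + 0 + 25 = 26  — 26 repeats.
That took 9 steps.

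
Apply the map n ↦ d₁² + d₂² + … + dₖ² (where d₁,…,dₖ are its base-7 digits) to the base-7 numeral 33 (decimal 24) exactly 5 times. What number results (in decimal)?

24 = (3,3)_7 → 3² + 3² = 9 + 9 = 18
18 = (2,4)_7 → 2² + 4² = 4 + 16 = 20
20 = (2,6)_7 → 2² + 6² = 4 + 36 = 40
40 = (5,5)_7 → 5² + 5² = 25 + 25 = 50
50 = (1,0,1)_7 → 1² + 0² + 1² = 1 + 0 + 1 = 2

2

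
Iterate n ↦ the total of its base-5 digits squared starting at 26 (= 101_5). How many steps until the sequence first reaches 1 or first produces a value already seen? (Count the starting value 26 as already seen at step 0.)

26 = (1,0,1)_5 → 1² + 0² + 1² = 2
2 = (2)_5 → 2² = 4
4 = (4)_5 → 4² = 16
16 = (3,1)_5 → 3² + 1² = 10
10 = (2,0)_5 → 2² + 0² = 4  — 4 repeats.
That took 5 steps.

5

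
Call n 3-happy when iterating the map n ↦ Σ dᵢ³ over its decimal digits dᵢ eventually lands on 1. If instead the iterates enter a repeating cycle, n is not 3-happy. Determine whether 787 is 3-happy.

787 → 7³ + 8³ + 7³ = 343 + 512 + 343 = 1198
1198 → 1³ + 1³ + 9³ + 8³ = 1 + 1 + 729 + 512 = 1243
1243 → 1³ + 2³ + 4³ + 3³ = 1 + 8 + 64 + 27 = 100
100 → 1³ + 0³ + 0³ = 1 + 0 + 0 = 1  — reached 1.

3-happy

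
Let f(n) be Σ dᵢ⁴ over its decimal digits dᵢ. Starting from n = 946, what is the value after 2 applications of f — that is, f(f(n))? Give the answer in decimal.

946 → 9⁴ + 4⁴ + 6⁴ = 6561 + 256 + 1296 = 8113
8113 → 8⁴ + 1⁴ + 1⁴ + 3⁴ = 4096 + 1 + 1 + 81 = 4179

4179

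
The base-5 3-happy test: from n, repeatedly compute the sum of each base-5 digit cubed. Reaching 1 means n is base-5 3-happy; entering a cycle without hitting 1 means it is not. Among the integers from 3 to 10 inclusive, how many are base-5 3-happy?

3: 3 → 27 → 9 → 65 → 35 → 9  — not base-5 3-happy
4: 4 → 64 → 80 → 28 → 28  — not base-5 3-happy
5: 5 → 1  — base-5 3-happy
6: 6 → 2 → 8 → 28 → 28  — not base-5 3-happy
7: 7 → 9 → 65 → 35 → 9  — not base-5 3-happy
8: 8 → 28 → 28  — not base-5 3-happy
9: 9 → 65 → 35 → 9  — not base-5 3-happy
10: 10 → 8 → 28 → 28  — not base-5 3-happy
base-5 3-happy: 5

1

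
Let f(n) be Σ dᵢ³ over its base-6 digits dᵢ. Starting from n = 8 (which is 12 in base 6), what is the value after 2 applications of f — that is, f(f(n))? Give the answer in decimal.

8 = (1,2)_6 → 1³ + 2³ = 1 + 8 = 9
9 = (1,3)_6 → 1³ + 3³ = 1 + 27 = 28

28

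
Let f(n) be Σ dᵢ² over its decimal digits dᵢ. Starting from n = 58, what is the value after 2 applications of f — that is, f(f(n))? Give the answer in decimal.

58 → 5² + 8² = 25 + 64 = 89
89 → 8² + 9² = 64 + 81 = 145

145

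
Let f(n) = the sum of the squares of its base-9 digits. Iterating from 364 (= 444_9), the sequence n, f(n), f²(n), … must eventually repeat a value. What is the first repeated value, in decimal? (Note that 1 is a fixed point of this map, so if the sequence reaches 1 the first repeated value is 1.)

364 = (4,4,4)_9 → 48
48 = (5,3)_9 → 34
34 = (3,7)_9 → 58
58 = (6,4)_9 → 52
52 = (5,7)_9 → 74
74 = (8,2)_9 → 68
68 = (7,5)_9 → 74  — 74 already appeared earlier.

74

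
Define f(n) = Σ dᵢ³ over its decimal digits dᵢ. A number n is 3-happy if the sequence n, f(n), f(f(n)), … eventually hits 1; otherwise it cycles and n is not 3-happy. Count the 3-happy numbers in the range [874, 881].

874: 874 → 919 → 1459 → 919  (repeats 919)
875: 875 → 980 → 1241 → 74 → 407 → 407  (repeats 407)
876: 876 → 1071 → 345 → 216 → 225 → 141 → 66 → 432 → 99 → 1458 → 702 → 351 → 153 → 153  (repeats 153)
877: 877 → 1198 → 1243 → 100 → 1  (reaches 1)
878: 878 → 1367 → 587 → 980 → 1241 → 74 → 407 → 407  (repeats 407)
879: 879 → 1584 → 702 → 351 → 153 → 153  (repeats 153)
880: 880 → 1024 → 73 → 370 → 370  (repeats 370)
881: 881 → 1025 → 134 → 92 → 737 → 713 → 371 → 371  (repeats 371)
3-happy: 877

1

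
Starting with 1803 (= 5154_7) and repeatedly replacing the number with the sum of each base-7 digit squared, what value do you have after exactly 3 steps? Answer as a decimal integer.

9

1803 = (5,1,5,4)_7 → 67
67 = (1,2,4)_7 → 21
21 = (3,0)_7 → 9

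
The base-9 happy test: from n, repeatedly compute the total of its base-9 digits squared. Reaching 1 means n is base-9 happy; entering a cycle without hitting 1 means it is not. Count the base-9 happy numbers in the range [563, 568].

563: 563 → 125 → 81 → 1  (reaches 1)
564: 564 → 136 → 38 → 20 → 8 → 64 → 50 → 50  (repeats 50)
565: 565 → 149 → 75 → 73 → 65 → 53 → 89 → 65  (repeats 65)
566: 566 → 164 → 8 → 64 → 50 → 50  (repeats 50)
567: 567 → 49 → 41 → 41  (repeats 41)
568: 568 → 50 → 50  (repeats 50)
base-9 happy: 563

1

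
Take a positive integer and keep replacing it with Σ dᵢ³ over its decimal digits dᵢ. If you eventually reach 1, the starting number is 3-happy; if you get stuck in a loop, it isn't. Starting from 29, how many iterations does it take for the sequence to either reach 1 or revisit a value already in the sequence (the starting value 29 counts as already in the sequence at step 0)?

4

29 → 2³ + 9³ = 737
737 → 7³ + 3³ + 7³ = 713
713 → 7³ + 1³ + 3³ = 371
371 → 3³ + 7³ + 1³ = 371  — 371 repeats.
That took 4 steps.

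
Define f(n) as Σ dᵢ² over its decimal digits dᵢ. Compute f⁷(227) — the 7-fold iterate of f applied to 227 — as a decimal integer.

89

227 → 57
57 → 74
74 → 65
65 → 61
61 → 37
37 → 58
58 → 89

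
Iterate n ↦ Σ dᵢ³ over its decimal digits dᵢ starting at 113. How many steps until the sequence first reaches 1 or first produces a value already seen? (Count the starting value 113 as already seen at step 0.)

113 → 29
29 → 737
737 → 713
713 → 371
371 → 371  — 371 repeats.
That took 5 steps.

5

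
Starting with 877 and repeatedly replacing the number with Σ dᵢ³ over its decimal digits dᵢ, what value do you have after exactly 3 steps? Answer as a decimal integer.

877 → 8³ + 7³ + 7³ = 1198
1198 → 1³ + 1³ + 9³ + 8³ = 1243
1243 → 1³ + 2³ + 4³ + 3³ = 100

100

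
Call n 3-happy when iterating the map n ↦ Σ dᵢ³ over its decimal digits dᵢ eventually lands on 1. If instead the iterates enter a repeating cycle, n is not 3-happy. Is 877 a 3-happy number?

877 → 1198
1198 → 1243
1243 → 100
100 → 1  — reached 1.

3-happy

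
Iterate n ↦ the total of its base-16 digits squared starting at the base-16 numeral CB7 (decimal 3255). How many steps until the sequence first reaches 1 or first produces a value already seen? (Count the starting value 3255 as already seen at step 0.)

3255 = (12,11,7)_16 → 314
314 = (1,3,10)_16 → 110
110 = (6,14)_16 → 232
232 = (14,8)_16 → 260
260 = (1,0,4)_16 → 17
17 = (1,1)_16 → 2
2 = (2)_16 → 4
4 = (4)_16 → 16
16 = (1,0)_16 → 1  — reached 1.
That took 9 steps.

9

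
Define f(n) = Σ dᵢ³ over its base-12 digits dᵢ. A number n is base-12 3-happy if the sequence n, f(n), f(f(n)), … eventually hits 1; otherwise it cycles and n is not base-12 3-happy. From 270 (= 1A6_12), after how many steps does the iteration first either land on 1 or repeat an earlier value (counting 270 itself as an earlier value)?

270 = (1,10,6)_12 → 1³ + 10³ + 6³ = 1 + 1000 + 216 = 1217
1217 = (8,5,5)_12 → 8³ + 5³ + 5³ = 512 + 125 + 125 = 762
762 = (5,3,6)_12 → 5³ + 3³ + 6³ = 125 + 27 + 216 = 368
368 = (2,6,8)_12 → 2³ + 6³ + 8³ = 8 + 216 + 512 = 736
736 = (5,1,4)_12 → 5³ + 1³ + 4³ = 125 + 1 + 64 = 190
190 = (1,3,10)_12 → 1³ + 3³ + 10³ = 1 + 27 + 1000 = 1028
1028 = (7,1,8)_12 → 7³ + 1³ + 8³ = 343 + 1 + 512 = 856
856 = (5,11,4)_12 → 5³ + 11³ + 4³ = 125 + 1331 + 64 = 1520
1520 = (10,6,8)_12 → 10³ + 6³ + 8³ = 1000 + 216 + 512 = 1728
1728 = (1,0,0,0)_12 → 1³ + 0³ + 0³ + 0³ = 1 + 0 + 0 + 0 = 1  — reached 1.
That took 10 steps.

10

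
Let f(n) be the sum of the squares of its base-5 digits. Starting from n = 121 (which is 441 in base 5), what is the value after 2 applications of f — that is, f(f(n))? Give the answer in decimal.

11

121 = (4,4,1)_5 → 4² + 4² + 1² = 33
33 = (1,1,3)_5 → 1² + 1² + 3² = 11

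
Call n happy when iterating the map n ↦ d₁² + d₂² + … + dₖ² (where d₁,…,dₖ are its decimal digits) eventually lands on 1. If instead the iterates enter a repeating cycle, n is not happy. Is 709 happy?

happy

709 → 7² + 0² + 9² = 130
130 → 1² + 3² + 0² = 10
10 → 1² + 0² = 1  — reached 1.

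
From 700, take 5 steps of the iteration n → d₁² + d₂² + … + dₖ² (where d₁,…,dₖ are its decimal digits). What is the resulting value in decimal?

1

700 → 7² + 0² + 0² = 49
49 → 4² + 9² = 97
97 → 9² + 7² = 130
130 → 1² + 3² + 0² = 10
10 → 1² + 0² = 1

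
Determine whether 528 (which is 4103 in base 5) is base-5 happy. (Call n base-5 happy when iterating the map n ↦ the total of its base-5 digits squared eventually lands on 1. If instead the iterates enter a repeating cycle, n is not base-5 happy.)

528 = (4,1,0,3)_5 → 4² + 1² + 0² + 3² = 26
26 = (1,0,1)_5 → 1² + 0² + 1² = 2
2 = (2)_5 → 2² = 4
4 = (4)_5 → 4² = 16
16 = (3,1)_5 → 3² + 1² = 10
10 = (2,0)_5 → 2² + 0² = 4  — 4 already seen; the sequence cycles without reaching 1.

not base-5 happy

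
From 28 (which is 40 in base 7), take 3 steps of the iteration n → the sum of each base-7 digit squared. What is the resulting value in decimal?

2

28 = (4,0)_7 → 16
16 = (2,2)_7 → 8
8 = (1,1)_7 → 2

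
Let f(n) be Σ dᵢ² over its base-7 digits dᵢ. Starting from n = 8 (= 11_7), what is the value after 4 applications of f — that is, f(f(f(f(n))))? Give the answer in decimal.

8 = (1,1)_7 → 1² + 1² = 2
2 = (2)_7 → 2² = 4
4 = (4)_7 → 4² = 16
16 = (2,2)_7 → 2² + 2² = 8

8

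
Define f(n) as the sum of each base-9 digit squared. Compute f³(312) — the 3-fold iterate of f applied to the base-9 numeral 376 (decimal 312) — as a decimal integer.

4

312 = (3,7,6)_9 → 3² + 7² + 6² = 9 + 49 + 36 = 94
94 = (1,1,4)_9 → 1² + 1² + 4² = 1 + 1 + 16 = 18
18 = (2,0)_9 → 2² + 0² = 4 + 0 = 4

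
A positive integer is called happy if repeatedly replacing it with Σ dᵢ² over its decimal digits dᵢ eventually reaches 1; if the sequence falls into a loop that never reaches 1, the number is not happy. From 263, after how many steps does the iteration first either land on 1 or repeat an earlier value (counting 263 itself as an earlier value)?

5

263 → 2² + 6² + 3² = 4 + 36 + 9 = 49
49 → 4² + 9² = 16 + 81 = 97
97 → 9² + 7² = 81 + 49 = 130
130 → 1² + 3² + 0² = 1 + 9 + 0 = 10
10 → 1² + 0² = 1 + 0 = 1  — reached 1.
That took 5 steps.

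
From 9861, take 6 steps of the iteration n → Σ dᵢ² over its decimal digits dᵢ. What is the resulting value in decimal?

9861 → 9² + 8² + 6² + 1² = 81 + 64 + 36 + 1 = 182
182 → 1² + 8² + 2² = 1 + 64 + 4 = 69
69 → 6² + 9² = 36 + 81 = 117
117 → 1² + 1² + 7² = 1 + 1 + 49 = 51
51 → 5² + 1² = 25 + 1 = 26
26 → 2² + 6² = 4 + 36 = 40

40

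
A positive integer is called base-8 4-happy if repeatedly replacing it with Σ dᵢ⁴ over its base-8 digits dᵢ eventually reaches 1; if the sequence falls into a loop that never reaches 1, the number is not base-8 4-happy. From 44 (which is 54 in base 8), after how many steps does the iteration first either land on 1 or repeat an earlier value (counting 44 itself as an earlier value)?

44 = (5,4)_8 → 5⁴ + 4⁴ = 625 + 256 = 881
881 = (1,5,6,1)_8 → 1⁴ + 5⁴ + 6⁴ + 1⁴ = 1 + 625 + 1296 + 1 = 1923
1923 = (3,6,0,3)_8 → 3⁴ + 6⁴ + 0⁴ + 3⁴ = 81 + 1296 + 0 + 81 = 1458
1458 = (2,6,6,2)_8 → 2⁴ + 6⁴ + 6⁴ + 2⁴ = 16 + 1296 + 1296 + 16 = 2624
2624 = (5,1,0,0)_8 → 5⁴ + 1⁴ + 0⁴ + 0⁴ = 625 + 1 + 0 + 0 = 626
626 = (1,1,6,2)_8 → 1⁴ + 1⁴ + 6⁴ + 2⁴ = 1 + 1 + 1296 + 16 = 1314
1314 = (2,4,4,2)_8 → 2⁴ + 4⁴ + 4⁴ + 2⁴ = 16 + 256 + 256 + 16 = 544
544 = (1,0,4,0)_8 → 1⁴ + 0⁴ + 4⁴ + 0⁴ = 1 + 0 + 256 + 0 = 257
257 = (4,0,1)_8 → 4⁴ + 0⁴ + 1⁴ = 256 + 0 + 1 = 257  — 257 repeats.
That took 9 steps.

9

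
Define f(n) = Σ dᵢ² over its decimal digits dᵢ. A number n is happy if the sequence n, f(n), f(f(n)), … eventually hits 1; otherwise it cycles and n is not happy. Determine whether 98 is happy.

not happy

98 → 9² + 8² = 81 + 64 = 145
145 → 1² + 4² + 5² = 1 + 16 + 25 = 42
42 → 4² + 2² = 16 + 4 = 20
20 → 2² + 0² = 4 + 0 = 4
4 → 4² = 16
16 → 1² + 6² = 1 + 36 = 37
37 → 3² + 7² = 9 + 49 = 58
58 → 5² + 8² = 25 + 64 = 89
89 → 8² + 9² = 64 + 81 = 145  — 145 already seen; the sequence cycles without reaching 1.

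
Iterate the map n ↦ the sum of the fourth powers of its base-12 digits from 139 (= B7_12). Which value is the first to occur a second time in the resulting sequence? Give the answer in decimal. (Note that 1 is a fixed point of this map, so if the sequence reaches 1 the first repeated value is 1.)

139 = (11,7)_12 → 11⁴ + 7⁴ = 14641 + 2401 = 17042
17042 = (9,10,4,2)_12 → 9⁴ + 10⁴ + 4⁴ + 2⁴ = 6561 + 10000 + 256 + 16 = 16833
16833 = (9,8,10,9)_12 → 9⁴ + 8⁴ + 10⁴ + 9⁴ = 6561 + 4096 + 10000 + 6561 = 27218
27218 = (1,3,9,0,2)_12 → 1⁴ + 3⁴ + 9⁴ + 0⁴ + 2⁴ = 1 + 81 + 6561 + 0 + 16 = 6659
6659 = (3,10,2,11)_12 → 3⁴ + 10⁴ + 2⁴ + 11⁴ = 81 + 10000 + 16 + 14641 = 24738
24738 = (1,2,3,9,6)_12 → 1⁴ + 2⁴ + 3⁴ + 9⁴ + 6⁴ = 1 + 16 + 81 + 6561 + 1296 = 7955
7955 = (4,7,2,11)_12 → 4⁴ + 7⁴ + 2⁴ + 11⁴ = 256 + 2401 + 16 + 14641 = 17314
17314 = (10,0,2,10)_12 → 10⁴ + 0⁴ + 2⁴ + 10⁴ = 10000 + 0 + 16 + 10000 = 20016
20016 = (11,7,0,0)_12 → 11⁴ + 7⁴ + 0⁴ + 0⁴ = 14641 + 2401 + 0 + 0 = 17042  — 17042 already appeared earlier.

17042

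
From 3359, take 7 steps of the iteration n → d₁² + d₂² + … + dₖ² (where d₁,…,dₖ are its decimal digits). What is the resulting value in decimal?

89

3359 → 124
124 → 21
21 → 5
5 → 25
25 → 29
29 → 85
85 → 89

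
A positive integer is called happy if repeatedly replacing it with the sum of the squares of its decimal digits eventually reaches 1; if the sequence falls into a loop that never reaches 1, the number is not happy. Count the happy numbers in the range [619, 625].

2

619: 619 → 118 → 66 → 72 → 53 → 34 → 25 → 29 → 85 → 89 → 145 → 42 → 20 → 4 → 16 → 37 → 58 → 89  (repeats 89)
620: 620 → 40 → 16 → 37 → 58 → 89 → 145 → 42 → 20 → 4 → 16  (repeats 16)
621: 621 → 41 → 17 → 50 → 25 → 29 → 85 → 89 → 145 → 42 → 20 → 4 → 16 → 37 → 58 → 89  (repeats 89)
622: 622 → 44 → 32 → 13 → 10 → 1  (reaches 1)
623: 623 → 49 → 97 → 130 → 10 → 1  (reaches 1)
624: 624 → 56 → 61 → 37 → 58 → 89 → 145 → 42 → 20 → 4 → 16 → 37  (repeats 37)
625: 625 → 65 → 61 → 37 → 58 → 89 → 145 → 42 → 20 → 4 → 16 → 37  (repeats 37)
happy: 622, 623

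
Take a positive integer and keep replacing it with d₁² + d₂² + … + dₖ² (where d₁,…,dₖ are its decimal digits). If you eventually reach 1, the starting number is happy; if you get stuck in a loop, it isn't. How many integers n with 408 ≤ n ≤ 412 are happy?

408: 408 → 80 → 64 → 52 → 29 → 85 → 89 → 145 → 42 → 20 → 4 → 16 → 37 → 58 → 89  (repeats 89)
409: 409 → 97 → 130 → 10 → 1  (reaches 1)
410: 410 → 17 → 50 → 25 → 29 → 85 → 89 → 145 → 42 → 20 → 4 → 16 → 37 → 58 → 89  (repeats 89)
411: 411 → 18 → 65 → 61 → 37 → 58 → 89 → 145 → 42 → 20 → 4 → 16 → 37  (repeats 37)
412: 412 → 21 → 5 → 25 → 29 → 85 → 89 → 145 → 42 → 20 → 4 → 16 → 37 → 58 → 89  (repeats 89)
happy: 409

1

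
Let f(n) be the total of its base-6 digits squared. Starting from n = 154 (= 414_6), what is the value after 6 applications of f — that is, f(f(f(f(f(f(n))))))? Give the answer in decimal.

154 = (4,1,4)_6 → 4² + 1² + 4² = 16 + 1 + 16 = 33
33 = (5,3)_6 → 5² + 3² = 25 + 9 = 34
34 = (5,4)_6 → 5² + 4² = 25 + 16 = 41
41 = (1,0,5)_6 → 1² + 0² + 5² = 1 + 0 + 25 = 26
26 = (4,2)_6 → 4² + 2² = 16 + 4 = 20
20 = (3,2)_6 → 3² + 2² = 9 + 4 = 13

13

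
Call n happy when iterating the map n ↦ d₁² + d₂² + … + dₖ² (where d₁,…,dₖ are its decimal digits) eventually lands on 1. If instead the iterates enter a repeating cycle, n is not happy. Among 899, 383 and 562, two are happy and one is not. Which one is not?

899: 899 → 226 → 44 → 32 → 13 → 10 → 1  — reaches 1 (happy)
383: 383 → 82 → 68 → 100 → 1  — reaches 1 (happy)
562: 562 → 65 → 61 → 37 → 58 → 89 → 145 → 42 → 20 → 4 → 16 → 37  — repeats 37 (not happy)

562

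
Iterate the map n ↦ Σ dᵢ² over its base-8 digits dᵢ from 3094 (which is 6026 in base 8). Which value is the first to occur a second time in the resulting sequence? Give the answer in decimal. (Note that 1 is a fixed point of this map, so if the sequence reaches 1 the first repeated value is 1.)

1

3094 = (6,0,2,6)_8 → 6² + 0² + 2² + 6² = 36 + 0 + 4 + 36 = 76
76 = (1,1,4)_8 → 1² + 1² + 4² = 1 + 1 + 16 = 18
18 = (2,2)_8 → 2² + 2² = 4 + 4 = 8
8 = (1,0)_8 → 1² + 0² = 1 + 0 = 1  — reached the fixed point 1.
1 → 1, so 1 is the first repeated value.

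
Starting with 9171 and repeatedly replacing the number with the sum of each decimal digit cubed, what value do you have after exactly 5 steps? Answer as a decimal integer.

792

9171 → 9³ + 1³ + 7³ + 1³ = 1074
1074 → 1³ + 0³ + 7³ + 4³ = 408
408 → 4³ + 0³ + 8³ = 576
576 → 5³ + 7³ + 6³ = 684
684 → 6³ + 8³ + 4³ = 792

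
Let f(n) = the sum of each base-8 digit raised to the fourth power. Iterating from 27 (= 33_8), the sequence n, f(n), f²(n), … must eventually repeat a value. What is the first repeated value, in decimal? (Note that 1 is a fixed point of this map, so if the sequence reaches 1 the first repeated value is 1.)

1

27 = (3,3)_8 → 3⁴ + 3⁴ = 162
162 = (2,4,2)_8 → 2⁴ + 4⁴ + 2⁴ = 288
288 = (4,4,0)_8 → 4⁴ + 4⁴ + 0⁴ = 512
512 = (1,0,0,0)_8 → 1⁴ + 0⁴ + 0⁴ + 0⁴ = 1  — reached the fixed point 1.
1 → 1, so 1 is the first repeated value.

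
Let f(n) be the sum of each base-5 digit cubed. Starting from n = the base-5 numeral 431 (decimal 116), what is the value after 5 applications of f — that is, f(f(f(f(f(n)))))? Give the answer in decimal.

28

116 = (4,3,1)_5 → 4³ + 3³ + 1³ = 92
92 = (3,3,2)_5 → 3³ + 3³ + 2³ = 62
62 = (2,2,2)_5 → 2³ + 2³ + 2³ = 24
24 = (4,4)_5 → 4³ + 4³ = 128
128 = (1,0,0,3)_5 → 1³ + 0³ + 0³ + 3³ = 28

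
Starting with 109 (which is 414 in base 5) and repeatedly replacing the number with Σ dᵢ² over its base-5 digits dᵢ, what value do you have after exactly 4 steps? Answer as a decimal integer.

1

109 = (4,1,4)_5 → 33
33 = (1,1,3)_5 → 11
11 = (2,1)_5 → 5
5 = (1,0)_5 → 1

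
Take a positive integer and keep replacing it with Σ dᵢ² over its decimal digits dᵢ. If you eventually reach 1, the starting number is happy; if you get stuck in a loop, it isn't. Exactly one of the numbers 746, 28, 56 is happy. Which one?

746: 746 → 101 → 2 → 4 → 16 → 37 → 58 → 89 → 145 → 42 → 20 → 4  — repeats 4 (not happy)
28: 28 → 68 → 100 → 1  — reaches 1 (happy)
56: 56 → 61 → 37 → 58 → 89 → 145 → 42 → 20 → 4 → 16 → 37  — repeats 37 (not happy)

28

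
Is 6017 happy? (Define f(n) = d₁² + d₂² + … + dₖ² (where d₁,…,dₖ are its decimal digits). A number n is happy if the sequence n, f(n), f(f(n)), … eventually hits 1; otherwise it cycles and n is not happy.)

6017 → 6² + 0² + 1² + 7² = 36 + 0 + 1 + 49 = 86
86 → 8² + 6² = 64 + 36 = 100
100 → 1² + 0² + 0² = 1 + 0 + 0 = 1  — reached 1.

happy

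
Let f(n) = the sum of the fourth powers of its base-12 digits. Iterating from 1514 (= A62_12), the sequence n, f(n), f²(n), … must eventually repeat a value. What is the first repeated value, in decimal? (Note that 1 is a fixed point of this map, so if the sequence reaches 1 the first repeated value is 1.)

1514 = (10,6,2)_12 → 10⁴ + 6⁴ + 2⁴ = 10000 + 1296 + 16 = 11312
11312 = (6,6,6,8)_12 → 6⁴ + 6⁴ + 6⁴ + 8⁴ = 1296 + 1296 + 1296 + 4096 = 7984
7984 = (4,7,5,4)_12 → 4⁴ + 7⁴ + 5⁴ + 4⁴ = 256 + 2401 + 625 + 256 = 3538
3538 = (2,0,6,10)_12 → 2⁴ + 0⁴ + 6⁴ + 10⁴ = 16 + 0 + 1296 + 10000 = 11312  — 11312 already appeared earlier.

11312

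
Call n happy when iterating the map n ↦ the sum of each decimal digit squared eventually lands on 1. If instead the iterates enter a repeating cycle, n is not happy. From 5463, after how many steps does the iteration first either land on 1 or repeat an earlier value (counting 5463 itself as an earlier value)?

3

5463 → 86
86 → 100
100 → 1  — reached 1.
That took 3 steps.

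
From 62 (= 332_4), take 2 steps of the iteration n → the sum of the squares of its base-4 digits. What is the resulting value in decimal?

6

62 = (3,3,2)_4 → 3² + 3² + 2² = 22
22 = (1,1,2)_4 → 1² + 1² + 2² = 6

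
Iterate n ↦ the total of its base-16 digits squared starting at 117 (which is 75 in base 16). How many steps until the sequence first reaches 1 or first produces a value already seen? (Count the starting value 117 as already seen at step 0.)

8

117 = (7,5)_16 → 7² + 5² = 74
74 = (4,10)_16 → 4² + 10² = 116
116 = (7,4)_16 → 7² + 4² = 65
65 = (4,1)_16 → 4² + 1² = 17
17 = (1,1)_16 → 1² + 1² = 2
2 = (2)_16 → 2² = 4
4 = (4)_16 → 4² = 16
16 = (1,0)_16 → 1² + 0² = 1  — reached 1.
That took 8 steps.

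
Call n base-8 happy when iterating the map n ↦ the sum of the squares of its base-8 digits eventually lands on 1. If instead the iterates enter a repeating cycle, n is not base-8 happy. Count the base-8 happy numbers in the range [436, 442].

436: 436 → 88 → 10 → 5 → 25 → 10  — not base-8 happy
437: 437 → 97 → 18 → 8 → 1  — base-8 happy
438: 438 → 108 → 42 → 29 → 34 → 20 → 20  — not base-8 happy
439: 439 → 121 → 51 → 45 → 50 → 40 → 25 → 10 → 5 → 25  — not base-8 happy
440: 440 → 85 → 30 → 45 → 50 → 40 → 25 → 10 → 5 → 25  — not base-8 happy
441: 441 → 86 → 41 → 26 → 13 → 26  — not base-8 happy
442: 442 → 89 → 11 → 10 → 5 → 25 → 10  — not base-8 happy
base-8 happy: 437

1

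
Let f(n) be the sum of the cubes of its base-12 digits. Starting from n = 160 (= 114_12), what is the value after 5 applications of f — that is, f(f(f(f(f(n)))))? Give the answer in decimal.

160 = (1,1,4)_12 → 1³ + 1³ + 4³ = 66
66 = (5,6)_12 → 5³ + 6³ = 341
341 = (2,4,5)_12 → 2³ + 4³ + 5³ = 197
197 = (1,4,5)_12 → 1³ + 4³ + 5³ = 190
190 = (1,3,10)_12 → 1³ + 3³ + 10³ = 1028

1028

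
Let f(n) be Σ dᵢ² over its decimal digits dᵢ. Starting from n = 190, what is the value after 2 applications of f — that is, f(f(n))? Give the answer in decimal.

68

190 → 1² + 9² + 0² = 1 + 81 + 0 = 82
82 → 8² + 2² = 64 + 4 = 68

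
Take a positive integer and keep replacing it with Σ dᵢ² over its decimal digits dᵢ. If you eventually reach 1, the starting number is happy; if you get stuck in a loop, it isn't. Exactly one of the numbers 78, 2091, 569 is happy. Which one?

78: 78 → 113 → 11 → 2 → 4 → 16 → 37 → 58 → 89 → 145 → 42 → 20 → 4  — repeats 4 (not happy)
2091: 2091 → 86 → 100 → 1  — reaches 1 (happy)
569: 569 → 142 → 21 → 5 → 25 → 29 → 85 → 89 → 145 → 42 → 20 → 4 → 16 → 37 → 58 → 89  — repeats 89 (not happy)

2091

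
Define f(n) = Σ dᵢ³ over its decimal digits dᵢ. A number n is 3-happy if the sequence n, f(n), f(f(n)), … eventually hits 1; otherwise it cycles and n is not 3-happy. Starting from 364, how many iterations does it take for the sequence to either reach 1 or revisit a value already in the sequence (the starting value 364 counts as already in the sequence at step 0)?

364 → 3³ + 6³ + 4³ = 307
307 → 3³ + 0³ + 7³ = 370
370 → 3³ + 7³ + 0³ = 370  — 370 repeats.
That took 3 steps.

3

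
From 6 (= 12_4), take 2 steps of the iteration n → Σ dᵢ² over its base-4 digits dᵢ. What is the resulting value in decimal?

2

6 = (1,2)_4 → 1² + 2² = 5
5 = (1,1)_4 → 1² + 1² = 2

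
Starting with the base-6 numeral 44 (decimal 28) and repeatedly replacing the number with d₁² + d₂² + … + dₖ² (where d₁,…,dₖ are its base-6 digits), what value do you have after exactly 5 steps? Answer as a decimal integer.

20

28 = (4,4)_6 → 32
32 = (5,2)_6 → 29
29 = (4,5)_6 → 41
41 = (1,0,5)_6 → 26
26 = (4,2)_6 → 20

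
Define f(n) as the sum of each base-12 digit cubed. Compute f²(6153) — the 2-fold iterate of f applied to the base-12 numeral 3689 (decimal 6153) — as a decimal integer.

6153 = (3,6,8,9)_12 → 3³ + 6³ + 8³ + 9³ = 1484
1484 = (10,3,8)_12 → 10³ + 3³ + 8³ = 1539

1539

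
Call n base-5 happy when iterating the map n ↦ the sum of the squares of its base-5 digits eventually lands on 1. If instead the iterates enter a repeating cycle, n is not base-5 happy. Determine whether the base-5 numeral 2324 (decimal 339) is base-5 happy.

339 = (2,3,2,4)_5 → 2² + 3² + 2² + 4² = 4 + 9 + 4 + 16 = 33
33 = (1,1,3)_5 → 1² + 1² + 3² = 1 + 1 + 9 = 11
11 = (2,1)_5 → 2² + 1² = 4 + 1 = 5
5 = (1,0)_5 → 1² + 0² = 1 + 0 = 1  — reached 1.

base-5 happy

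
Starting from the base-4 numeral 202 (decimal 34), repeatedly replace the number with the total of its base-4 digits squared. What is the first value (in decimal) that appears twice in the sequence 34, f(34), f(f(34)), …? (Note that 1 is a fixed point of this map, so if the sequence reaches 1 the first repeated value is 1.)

1

34 = (2,0,2)_4 → 8
8 = (2,0)_4 → 4
4 = (1,0)_4 → 1  — reached the fixed point 1.
1 → 1, so 1 is the first repeated value.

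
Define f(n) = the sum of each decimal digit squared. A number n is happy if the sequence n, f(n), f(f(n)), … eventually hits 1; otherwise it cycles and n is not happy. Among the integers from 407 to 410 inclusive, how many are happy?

1

407: 407 → 65 → 61 → 37 → 58 → 89 → 145 → 42 → 20 → 4 → 16 → 37  — not happy
408: 408 → 80 → 64 → 52 → 29 → 85 → 89 → 145 → 42 → 20 → 4 → 16 → 37 → 58 → 89  — not happy
409: 409 → 97 → 130 → 10 → 1  — happy
410: 410 → 17 → 50 → 25 → 29 → 85 → 89 → 145 → 42 → 20 → 4 → 16 → 37 → 58 → 89  — not happy
happy: 409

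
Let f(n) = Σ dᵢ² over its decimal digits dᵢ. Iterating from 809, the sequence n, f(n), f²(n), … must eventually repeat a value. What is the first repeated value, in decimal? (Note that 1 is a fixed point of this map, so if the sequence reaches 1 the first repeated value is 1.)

809 → 8² + 0² + 9² = 145
145 → 1² + 4² + 5² = 42
42 → 4² + 2² = 20
20 → 2² + 0² = 4
4 → 4² = 16
16 → 1² + 6² = 37
37 → 3² + 7² = 58
58 → 5² + 8² = 89
89 → 8² + 9² = 145  — 145 already appeared earlier.

145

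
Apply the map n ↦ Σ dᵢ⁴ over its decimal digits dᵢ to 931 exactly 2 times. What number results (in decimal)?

931 → 9⁴ + 3⁴ + 1⁴ = 6643
6643 → 6⁴ + 6⁴ + 4⁴ + 3⁴ = 2929

2929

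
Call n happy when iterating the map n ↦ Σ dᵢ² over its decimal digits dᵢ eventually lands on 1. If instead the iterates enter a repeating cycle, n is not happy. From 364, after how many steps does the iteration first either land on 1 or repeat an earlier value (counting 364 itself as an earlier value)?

364 → 3² + 6² + 4² = 61
61 → 6² + 1² = 37
37 → 3² + 7² = 58
58 → 5² + 8² = 89
89 → 8² + 9² = 145
145 → 1² + 4² + 5² = 42
42 → 4² + 2² = 20
20 → 2² + 0² = 4
4 → 4² = 16
16 → 1² + 6² = 37  — 37 repeats.
That took 10 steps.

10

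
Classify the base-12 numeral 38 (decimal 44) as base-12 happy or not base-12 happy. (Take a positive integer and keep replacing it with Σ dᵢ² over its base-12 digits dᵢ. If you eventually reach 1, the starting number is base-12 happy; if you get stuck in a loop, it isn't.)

44 = (3,8)_12 → 3² + 8² = 73
73 = (6,1)_12 → 6² + 1² = 37
37 = (3,1)_12 → 3² + 1² = 10
10 = (10)_12 → 10² = 100
100 = (8,4)_12 → 8² + 4² = 80
80 = (6,8)_12 → 6² + 8² = 100  — 100 already seen; the sequence cycles without reaching 1.

not base-12 happy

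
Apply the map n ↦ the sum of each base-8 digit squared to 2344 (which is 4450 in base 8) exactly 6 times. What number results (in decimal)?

5

2344 = (4,4,5,0)_8 → 4² + 4² + 5² + 0² = 57
57 = (7,1)_8 → 7² + 1² = 50
50 = (6,2)_8 → 6² + 2² = 40
40 = (5,0)_8 → 5² + 0² = 25
25 = (3,1)_8 → 3² + 1² = 10
10 = (1,2)_8 → 1² + 2² = 5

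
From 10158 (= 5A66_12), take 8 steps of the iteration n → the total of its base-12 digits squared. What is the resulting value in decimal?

65

10158 = (5,10,6,6)_12 → 5² + 10² + 6² + 6² = 25 + 100 + 36 + 36 = 197
197 = (1,4,5)_12 → 1² + 4² + 5² = 1 + 16 + 25 = 42
42 = (3,6)_12 → 3² + 6² = 9 + 36 = 45
45 = (3,9)_12 → 3² + 9² = 9 + 81 = 90
90 = (7,6)_12 → 7² + 6² = 49 + 36 = 85
85 = (7,1)_12 → 7² + 1² = 49 + 1 = 50
50 = (4,2)_12 → 4² + 2² = 16 + 4 = 20
20 = (1,8)_12 → 1² + 8² = 1 + 64 = 65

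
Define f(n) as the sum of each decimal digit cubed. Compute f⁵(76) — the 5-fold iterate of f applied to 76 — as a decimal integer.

76 → 7³ + 6³ = 343 + 216 = 559
559 → 5³ + 5³ + 9³ = 125 + 125 + 729 = 979
979 → 9³ + 7³ + 9³ = 729 + 343 + 729 = 1801
1801 → 1³ + 8³ + 0³ + 1³ = 1 + 512 + 0 + 1 = 514
514 → 5³ + 1³ + 4³ = 125 + 1 + 64 = 190

190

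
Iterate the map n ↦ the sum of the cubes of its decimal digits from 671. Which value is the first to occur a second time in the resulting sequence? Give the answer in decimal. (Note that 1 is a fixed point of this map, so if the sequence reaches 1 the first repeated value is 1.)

371

671 → 6³ + 7³ + 1³ = 560
560 → 5³ + 6³ + 0³ = 341
341 → 3³ + 4³ + 1³ = 92
92 → 9³ + 2³ = 737
737 → 7³ + 3³ + 7³ = 713
713 → 7³ + 1³ + 3³ = 371
371 → 3³ + 7³ + 1³ = 371  — 371 already appeared earlier.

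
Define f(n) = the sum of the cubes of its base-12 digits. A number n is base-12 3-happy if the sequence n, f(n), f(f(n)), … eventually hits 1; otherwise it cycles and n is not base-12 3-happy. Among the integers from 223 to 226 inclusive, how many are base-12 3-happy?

1

223: 223 → 560 → 1539 → 1539  — not base-12 3-happy
224: 224 → 729 → 854 → 1464 → 1008 → 343 → 415 → 1351 → 1136 → 1855 → 1344 → 793 → 342 → 288 → 8 → 512 → 755 → 1464  — not base-12 3-happy
225: 225 → 946 → 1432 → 2124 → 738 → 342 → 288 → 8 → 512 → 755 → 1464 → 1008 → 343 → 415 → 1351 → 1136 → 1855 → 1344 → 793 → 342  — not base-12 3-happy
226: 226 → 1217 → 762 → 368 → 736 → 190 → 1028 → 856 → 1520 → 1728 → 1  — base-12 3-happy
base-12 3-happy: 226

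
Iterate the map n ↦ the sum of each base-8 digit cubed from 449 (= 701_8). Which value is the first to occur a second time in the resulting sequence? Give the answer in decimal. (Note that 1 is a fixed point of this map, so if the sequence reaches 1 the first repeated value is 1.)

449 = (7,0,1)_8 → 344
344 = (5,3,0)_8 → 152
152 = (2,3,0)_8 → 35
35 = (4,3)_8 → 91
91 = (1,3,3)_8 → 55
55 = (6,7)_8 → 559
559 = (1,0,5,7)_8 → 469
469 = (7,2,5)_8 → 476
476 = (7,3,4)_8 → 434
434 = (6,6,2)_8 → 440
440 = (6,7,0)_8 → 559  — 559 already appeared earlier.

559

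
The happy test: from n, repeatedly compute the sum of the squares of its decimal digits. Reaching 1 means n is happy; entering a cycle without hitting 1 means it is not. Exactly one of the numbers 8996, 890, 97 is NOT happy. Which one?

8996: 8996 → 262 → 44 → 32 → 13 → 10 → 1  — reaches 1 (happy)
890: 890 → 145 → 42 → 20 → 4 → 16 → 37 → 58 → 89 → 145  — repeats 145 (not happy)
97: 97 → 130 → 10 → 1  — reaches 1 (happy)

890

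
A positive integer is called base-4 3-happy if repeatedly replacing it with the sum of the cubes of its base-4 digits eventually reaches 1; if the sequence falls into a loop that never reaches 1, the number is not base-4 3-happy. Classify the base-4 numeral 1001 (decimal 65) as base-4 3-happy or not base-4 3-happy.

65 = (1,0,0,1)_4 → 2
2 = (2)_4 → 8
8 = (2,0)_4 → 8  — 8 already seen; the sequence cycles without reaching 1.

not base-4 3-happy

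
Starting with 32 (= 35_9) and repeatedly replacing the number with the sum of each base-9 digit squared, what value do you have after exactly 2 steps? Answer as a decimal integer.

32 = (3,5)_9 → 34
34 = (3,7)_9 → 58

58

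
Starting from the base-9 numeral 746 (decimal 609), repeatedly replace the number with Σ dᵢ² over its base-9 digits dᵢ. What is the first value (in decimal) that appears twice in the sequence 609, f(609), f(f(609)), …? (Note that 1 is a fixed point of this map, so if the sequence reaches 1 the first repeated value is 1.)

609 = (7,4,6)_9 → 7² + 4² + 6² = 49 + 16 + 36 = 101
101 = (1,2,2)_9 → 1² + 2² + 2² = 1 + 4 + 4 = 9
9 = (1,0)_9 → 1² + 0² = 1 + 0 = 1  — reached the fixed point 1.
1 → 1, so 1 is the first repeated value.

1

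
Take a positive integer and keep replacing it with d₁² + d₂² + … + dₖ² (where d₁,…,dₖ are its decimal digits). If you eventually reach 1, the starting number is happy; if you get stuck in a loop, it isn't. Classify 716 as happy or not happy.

716 → 7² + 1² + 6² = 49 + 1 + 36 = 86
86 → 8² + 6² = 64 + 36 = 100
100 → 1² + 0² + 0² = 1 + 0 + 0 = 1  — reached 1.

happy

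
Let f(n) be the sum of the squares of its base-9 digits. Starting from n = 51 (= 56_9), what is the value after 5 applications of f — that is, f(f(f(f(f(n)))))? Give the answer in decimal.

53

51 = (5,6)_9 → 61
61 = (6,7)_9 → 85
85 = (1,0,4)_9 → 17
17 = (1,8)_9 → 65
65 = (7,2)_9 → 53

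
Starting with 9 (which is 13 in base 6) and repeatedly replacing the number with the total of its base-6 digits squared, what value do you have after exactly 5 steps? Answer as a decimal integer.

9 = (1,3)_6 → 1² + 3² = 10
10 = (1,4)_6 → 1² + 4² = 17
17 = (2,5)_6 → 2² + 5² = 29
29 = (4,5)_6 → 4² + 5² = 41
41 = (1,0,5)_6 → 1² + 0² + 5² = 26

26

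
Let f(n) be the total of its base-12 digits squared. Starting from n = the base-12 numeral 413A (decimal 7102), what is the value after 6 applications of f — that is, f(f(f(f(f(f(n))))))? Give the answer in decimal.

25

7102 = (4,1,3,10)_12 → 4² + 1² + 3² + 10² = 126
126 = (10,6)_12 → 10² + 6² = 136
136 = (11,4)_12 → 11² + 4² = 137
137 = (11,5)_12 → 11² + 5² = 146
146 = (1,0,2)_12 → 1² + 0² + 2² = 5
5 = (5)_12 → 5² = 25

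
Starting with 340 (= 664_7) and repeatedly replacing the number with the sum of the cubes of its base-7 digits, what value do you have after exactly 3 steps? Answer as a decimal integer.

496

340 = (6,6,4)_7 → 6³ + 6³ + 4³ = 496
496 = (1,3,0,6)_7 → 1³ + 3³ + 0³ + 6³ = 244
244 = (4,6,6)_7 → 4³ + 6³ + 6³ = 496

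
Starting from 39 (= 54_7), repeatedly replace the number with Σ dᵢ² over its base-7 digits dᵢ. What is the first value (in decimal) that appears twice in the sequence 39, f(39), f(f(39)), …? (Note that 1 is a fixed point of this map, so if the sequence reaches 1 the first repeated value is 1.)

45

39 = (5,4)_7 → 41
41 = (5,6)_7 → 61
61 = (1,1,5)_7 → 27
27 = (3,6)_7 → 45
45 = (6,3)_7 → 45  — 45 already appeared earlier.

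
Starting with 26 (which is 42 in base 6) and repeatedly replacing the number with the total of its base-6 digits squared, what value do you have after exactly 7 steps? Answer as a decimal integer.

41

26 = (4,2)_6 → 4² + 2² = 20
20 = (3,2)_6 → 3² + 2² = 13
13 = (2,1)_6 → 2² + 1² = 5
5 = (5)_6 → 5² = 25
25 = (4,1)_6 → 4² + 1² = 17
17 = (2,5)_6 → 2² + 5² = 29
29 = (4,5)_6 → 4² + 5² = 41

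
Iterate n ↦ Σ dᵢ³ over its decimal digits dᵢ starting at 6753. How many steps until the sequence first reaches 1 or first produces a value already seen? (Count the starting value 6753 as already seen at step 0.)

6753 → 6³ + 7³ + 5³ + 3³ = 216 + 343 + 125 + 27 = 711
711 → 7³ + 1³ + 1³ = 343 + 1 + 1 = 345
345 → 3³ + 4³ + 5³ = 27 + 64 + 125 = 216
216 → 2³ + 1³ + 6³ = 8 + 1 + 216 = 225
225 → 2³ + 2³ + 5³ = 8 + 8 + 125 = 141
141 → 1³ + 4³ + 1³ = 1 + 64 + 1 = 66
66 → 6³ + 6³ = 216 + 216 = 432
432 → 4³ + 3³ + 2³ = 64 + 27 + 8 = 99
99 → 9³ + 9³ = 729 + 729 = 1458
1458 → 1³ + 4³ + 5³ + 8³ = 1 + 64 + 125 + 512 = 702
702 → 7³ + 0³ + 2³ = 343 + 0 + 8 = 351
351 → 3³ + 5³ + 1³ = 27 + 125 + 1 = 153
153 → 1³ + 5³ + 3³ = 1 + 125 + 27 = 153  — 153 repeats.
That took 13 steps.

13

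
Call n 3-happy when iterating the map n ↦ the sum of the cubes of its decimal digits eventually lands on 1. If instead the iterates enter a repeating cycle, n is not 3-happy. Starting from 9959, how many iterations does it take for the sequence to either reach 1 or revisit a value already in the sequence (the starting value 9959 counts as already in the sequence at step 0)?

9959 → 9³ + 9³ + 5³ + 9³ = 2312
2312 → 2³ + 3³ + 1³ + 2³ = 44
44 → 4³ + 4³ = 128
128 → 1³ + 2³ + 8³ = 521
521 → 5³ + 2³ + 1³ = 134
134 → 1³ + 3³ + 4³ = 92
92 → 9³ + 2³ = 737
737 → 7³ + 3³ + 7³ = 713
713 → 7³ + 1³ + 3³ = 371
371 → 3³ + 7³ + 1³ = 371  — 371 repeats.
That took 10 steps.

10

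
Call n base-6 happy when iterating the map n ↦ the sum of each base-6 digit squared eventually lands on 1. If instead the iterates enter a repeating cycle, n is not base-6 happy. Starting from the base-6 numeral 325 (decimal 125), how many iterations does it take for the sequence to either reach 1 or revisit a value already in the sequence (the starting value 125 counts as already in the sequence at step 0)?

125 = (3,2,5)_6 → 3² + 2² + 5² = 38
38 = (1,0,2)_6 → 1² + 0² + 2² = 5
5 = (5)_6 → 5² = 25
25 = (4,1)_6 → 4² + 1² = 17
17 = (2,5)_6 → 2² + 5² = 29
29 = (4,5)_6 → 4² + 5² = 41
41 = (1,0,5)_6 → 1² + 0² + 5² = 26
26 = (4,2)_6 → 4² + 2² = 20
20 = (3,2)_6 → 3² + 2² = 13
13 = (2,1)_6 → 2² + 1² = 5  — 5 repeats.
That took 10 steps.

10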